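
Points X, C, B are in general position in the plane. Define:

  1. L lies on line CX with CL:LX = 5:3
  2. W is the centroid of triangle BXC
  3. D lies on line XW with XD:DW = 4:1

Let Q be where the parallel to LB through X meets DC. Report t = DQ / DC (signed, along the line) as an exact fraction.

Work in coordinates with X = (0, 0), C = (1, 0), B = (0, 1).
1. L lies on line CX with CL:LX = 5:3 ⇒ L = (3/8, 0)
2. W is the centroid of triangle BXC ⇒ W = (1/3, 1/3)
3. D lies on line XW with XD:DW = 4:1 ⇒ D = (4/15, 4/15)
through X parallel to LB: direction (-3/8, 1); meets DC at Q = (-3/19, 8/19)
Q = D + t·(C−D) with t = -11/19

t = -11/19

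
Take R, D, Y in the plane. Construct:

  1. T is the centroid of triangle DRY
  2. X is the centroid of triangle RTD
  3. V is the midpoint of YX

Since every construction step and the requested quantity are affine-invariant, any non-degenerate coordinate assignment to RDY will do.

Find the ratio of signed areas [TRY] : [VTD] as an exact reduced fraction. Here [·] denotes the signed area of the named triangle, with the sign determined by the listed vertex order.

[TRY]:[VTD] = -3

Work in coordinates with R = (0, 0), D = (1, 0), Y = (0, 1).
1. T is the centroid of triangle DRY ⇒ T = (1/3, 1/3)
2. X is the centroid of triangle RTD ⇒ X = (4/9, 1/9)
3. V is the midpoint of YX ⇒ V = (2/9, 5/9)
2·[TRY] = -1/3, 2·[VTD] = 1/9
[TRY]:[VTD] = -1/3:1/9 = -3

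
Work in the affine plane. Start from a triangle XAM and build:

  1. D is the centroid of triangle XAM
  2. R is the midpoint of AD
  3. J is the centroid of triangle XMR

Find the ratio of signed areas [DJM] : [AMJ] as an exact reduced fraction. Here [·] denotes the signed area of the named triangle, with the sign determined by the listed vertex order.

[DJM]:[AMJ] = -1/7

Set X = (0, 0), A = (1, 0), M = (0, 1); any affine frame gives the same invariant.
1. D is the centroid of triangle XAM ⇒ D = (1/3, 1/3)
2. R is the midpoint of AD ⇒ R = (2/3, 1/6)
3. J is the centroid of triangle XMR ⇒ J = (2/9, 7/18)
2·[DJM] = -1/18, 2·[AMJ] = 7/18
[DJM]:[AMJ] = -1/18:7/18 = -1/7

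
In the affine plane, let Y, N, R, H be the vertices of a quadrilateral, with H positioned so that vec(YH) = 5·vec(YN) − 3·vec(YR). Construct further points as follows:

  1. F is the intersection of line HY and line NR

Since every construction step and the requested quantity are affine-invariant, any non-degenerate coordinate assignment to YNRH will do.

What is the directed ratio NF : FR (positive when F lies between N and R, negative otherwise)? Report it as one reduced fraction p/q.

NF:FR = -3/5

Assign Y = (0, 0), N = (1, 0), R = (0, 1), H = (5, -3) — the answer is frame-independent, so this choice is without loss of generality.
1. F is the intersection of line HY and line NR ⇒ F = (5/2, -3/2)
F = N + t·(R−N) with t = -3/2, so NF:FR = t:(1−t) = -3/2:5/2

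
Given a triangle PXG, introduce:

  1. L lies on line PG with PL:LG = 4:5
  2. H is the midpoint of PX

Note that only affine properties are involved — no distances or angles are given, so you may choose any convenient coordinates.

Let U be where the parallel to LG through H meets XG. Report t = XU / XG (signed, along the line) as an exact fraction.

t = 1/2

Choose coordinates P = (0, 0), X = (1, 0), G = (0, 1).
1. L lies on line PG with PL:LG = 4:5 ⇒ L = (0, 4/9)
2. H is the midpoint of PX ⇒ H = (1/2, 0)
through H parallel to LG: direction (0, 5/9); meets XG at U = (1/2, 1/2)
U = X + t·(G−X) with t = 1/2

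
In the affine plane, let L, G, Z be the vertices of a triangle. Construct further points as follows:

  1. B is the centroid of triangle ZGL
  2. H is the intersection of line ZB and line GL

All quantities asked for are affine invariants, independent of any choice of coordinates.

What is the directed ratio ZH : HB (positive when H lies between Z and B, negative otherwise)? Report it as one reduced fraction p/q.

Set L = (0, 0), G = (1, 0), Z = (0, 1); any affine frame gives the same invariant.
1. B is the centroid of triangle ZGL ⇒ B = (1/3, 1/3)
2. H is the intersection of line ZB and line GL ⇒ H = (1/2, 0)
H = Z + t·(B−Z) with t = 3/2, so ZH:HB = t:(1−t) = 3/2:-1/2

ZH:HB = -3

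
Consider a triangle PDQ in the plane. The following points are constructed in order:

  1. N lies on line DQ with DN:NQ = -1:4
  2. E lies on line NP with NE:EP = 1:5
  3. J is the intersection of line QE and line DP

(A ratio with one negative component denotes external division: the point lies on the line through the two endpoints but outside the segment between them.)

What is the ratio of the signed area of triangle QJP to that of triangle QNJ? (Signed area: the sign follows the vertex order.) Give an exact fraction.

[QJP]:[QNJ] = 5

Work in coordinates with P = (0, 0), D = (1, 0), Q = (0, 1).
1. N lies on line DQ with DN:NQ = -1:4 ⇒ N = (4/3, -1/3)
2. E lies on line NP with NE:EP = 1:5 ⇒ E = (10/9, -5/18)
3. J is the intersection of line QE and line DP ⇒ J = (20/23, 0)
2·[QJP] = -20/23, 2·[QNJ] = -4/23
[QJP]:[QNJ] = -20/23:-4/23 = 5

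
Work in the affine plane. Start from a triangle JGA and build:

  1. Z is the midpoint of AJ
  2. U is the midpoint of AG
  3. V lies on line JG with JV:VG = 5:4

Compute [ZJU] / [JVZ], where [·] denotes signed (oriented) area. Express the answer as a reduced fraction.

[ZJU]:[JVZ] = 9/10

Assign J = (0, 0), G = (1, 0), A = (0, 1) — the answer is frame-independent, so this choice is without loss of generality.
1. Z is the midpoint of AJ ⇒ Z = (0, 1/2)
2. U is the midpoint of AG ⇒ U = (1/2, 1/2)
3. V lies on line JG with JV:VG = 5:4 ⇒ V = (5/9, 0)
2·[ZJU] = 1/4, 2·[JVZ] = 5/18
[ZJU]:[JVZ] = 1/4:5/18 = 9/10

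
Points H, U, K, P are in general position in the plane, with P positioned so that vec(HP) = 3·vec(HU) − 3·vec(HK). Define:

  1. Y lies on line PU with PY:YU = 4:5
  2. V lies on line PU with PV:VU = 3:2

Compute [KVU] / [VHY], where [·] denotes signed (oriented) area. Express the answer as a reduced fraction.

Choose coordinates H = (0, 0), U = (1, 0), K = (0, 1), P = (3, -3).
1. Y lies on line PU with PY:YU = 4:5 ⇒ Y = (19/9, -5/3)
2. V lies on line PU with PV:VU = 3:2 ⇒ V = (9/5, -6/5)
2·[KVU] = 2/5, 2·[VHY] = 7/15
[KVU]:[VHY] = 2/5:7/15 = 6/7

[KVU]:[VHY] = 6/7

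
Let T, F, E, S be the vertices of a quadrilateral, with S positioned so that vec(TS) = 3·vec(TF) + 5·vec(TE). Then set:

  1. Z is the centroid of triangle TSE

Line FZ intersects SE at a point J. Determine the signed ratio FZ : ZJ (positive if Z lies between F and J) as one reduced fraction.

Assign T = (0, 0), F = (1, 0), E = (0, 1), S = (3, 5) — the answer is frame-independent, so this choice is without loss of generality.
1. Z is the centroid of triangle TSE ⇒ Z = (1, 2)
line FZ meets SE at J = (1, 7/3)
Z = F + t·(J−F) with t = 6/7, so FZ:ZJ = 6/7:1/7

FZ:ZJ = 6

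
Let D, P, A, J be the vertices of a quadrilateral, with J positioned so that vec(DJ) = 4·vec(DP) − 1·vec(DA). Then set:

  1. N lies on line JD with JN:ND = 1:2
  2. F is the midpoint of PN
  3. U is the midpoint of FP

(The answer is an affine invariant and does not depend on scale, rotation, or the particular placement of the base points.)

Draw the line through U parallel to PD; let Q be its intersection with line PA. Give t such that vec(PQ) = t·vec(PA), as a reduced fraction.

Choose coordinates D = (0, 0), P = (1, 0), A = (0, 1), J = (4, -1).
1. N lies on line JD with JN:ND = 1:2 ⇒ N = (8/3, -2/3)
2. F is the midpoint of PN ⇒ F = (11/6, -1/3)
3. U is the midpoint of FP ⇒ U = (17/12, -1/6)
through U parallel to PD: direction (-1, 0); meets PA at Q = (7/6, -1/6)
Q = P + t·(A−P) with t = -1/6

t = -1/6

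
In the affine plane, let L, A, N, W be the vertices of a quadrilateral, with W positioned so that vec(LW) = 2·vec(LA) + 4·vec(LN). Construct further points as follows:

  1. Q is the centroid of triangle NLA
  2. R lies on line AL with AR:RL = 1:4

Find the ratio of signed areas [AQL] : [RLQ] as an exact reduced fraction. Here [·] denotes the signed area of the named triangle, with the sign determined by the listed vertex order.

Choose coordinates L = (0, 0), A = (1, 0), N = (0, 1), W = (2, 4).
1. Q is the centroid of triangle NLA ⇒ Q = (1/3, 1/3)
2. R lies on line AL with AR:RL = 1:4 ⇒ R = (4/5, 0)
2·[AQL] = 1/3, 2·[RLQ] = -4/15
[AQL]:[RLQ] = 1/3:-4/15 = -5/4

[AQL]:[RLQ] = -5/4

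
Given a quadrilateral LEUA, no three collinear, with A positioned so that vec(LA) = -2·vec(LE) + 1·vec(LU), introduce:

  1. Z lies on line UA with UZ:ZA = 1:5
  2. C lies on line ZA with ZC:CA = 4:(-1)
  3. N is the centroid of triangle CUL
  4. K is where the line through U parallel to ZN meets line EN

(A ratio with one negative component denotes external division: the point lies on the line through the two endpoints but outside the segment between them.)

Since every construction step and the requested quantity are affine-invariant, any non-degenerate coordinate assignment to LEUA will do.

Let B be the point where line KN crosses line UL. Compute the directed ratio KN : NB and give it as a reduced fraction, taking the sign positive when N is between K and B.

Choose coordinates L = (0, 0), E = (1, 0), U = (0, 1), A = (-2, 1).
1. Z lies on line UA with UZ:ZA = 1:5 ⇒ Z = (-1/3, 1)
2. C lies on line ZA with ZC:CA = 4:(-1) ⇒ C = (-23/9, 1)
3. N is the centroid of triangle CUL ⇒ N = (-23/27, 2/3)
4. K is where the line through U parallel to ZN meets line EN ⇒ K = (-224/351, 23/39)
line KN meets UL at B = (0, 9/25)
N = K + t·(B−K) with t = -75/224, so KN:NB = -75/224:299/224

KN:NB = -75/299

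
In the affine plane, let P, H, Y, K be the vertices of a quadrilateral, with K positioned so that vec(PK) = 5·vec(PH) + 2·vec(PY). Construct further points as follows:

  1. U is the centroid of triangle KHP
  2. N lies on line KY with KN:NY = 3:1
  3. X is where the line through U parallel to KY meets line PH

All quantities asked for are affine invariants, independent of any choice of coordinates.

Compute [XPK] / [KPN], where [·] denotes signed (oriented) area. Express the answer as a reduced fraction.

Work in coordinates with P = (0, 0), H = (1, 0), Y = (0, 1), K = (5, 2).
1. U is the centroid of triangle KHP ⇒ U = (2, 2/3)
2. N lies on line KY with KN:NY = 3:1 ⇒ N = (5/4, 5/4)
3. X is where the line through U parallel to KY meets line PH ⇒ X = (-4/3, 0)
2·[XPK] = 8/3, 2·[KPN] = -15/4
[XPK]:[KPN] = 8/3:-15/4 = -32/45

[XPK]:[KPN] = -32/45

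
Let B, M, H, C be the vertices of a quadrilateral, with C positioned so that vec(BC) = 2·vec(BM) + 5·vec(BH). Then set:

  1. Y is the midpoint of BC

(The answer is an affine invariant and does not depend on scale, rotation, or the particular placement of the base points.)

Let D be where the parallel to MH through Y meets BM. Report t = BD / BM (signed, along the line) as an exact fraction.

t = 7/2

Assign B = (0, 0), M = (1, 0), H = (0, 1), C = (2, 5) — the answer is frame-independent, so this choice is without loss of generality.
1. Y is the midpoint of BC ⇒ Y = (1, 5/2)
through Y parallel to MH: direction (-1, 1); meets BM at D = (7/2, 0)
D = B + t·(M−B) with t = 7/2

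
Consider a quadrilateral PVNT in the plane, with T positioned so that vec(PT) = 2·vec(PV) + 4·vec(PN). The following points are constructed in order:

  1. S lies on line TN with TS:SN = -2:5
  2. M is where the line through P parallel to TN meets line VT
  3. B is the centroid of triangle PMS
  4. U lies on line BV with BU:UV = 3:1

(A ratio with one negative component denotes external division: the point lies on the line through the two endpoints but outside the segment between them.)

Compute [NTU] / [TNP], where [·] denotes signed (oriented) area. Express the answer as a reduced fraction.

Choose coordinates P = (0, 0), V = (1, 0), N = (0, 1), T = (2, 4).
1. S lies on line TN with TS:SN = -2:5 ⇒ S = (10/3, 6)
2. M is where the line through P parallel to TN meets line VT ⇒ M = (8/5, 12/5)
3. B is the centroid of triangle PMS ⇒ B = (74/45, 14/5)
4. U lies on line BV with BU:UV = 3:1 ⇒ U = (209/180, 7/10)
2·[NTU] = -49/12, 2·[TNP] = 2
[NTU]:[TNP] = -49/12:2 = -49/24

[NTU]:[TNP] = -49/24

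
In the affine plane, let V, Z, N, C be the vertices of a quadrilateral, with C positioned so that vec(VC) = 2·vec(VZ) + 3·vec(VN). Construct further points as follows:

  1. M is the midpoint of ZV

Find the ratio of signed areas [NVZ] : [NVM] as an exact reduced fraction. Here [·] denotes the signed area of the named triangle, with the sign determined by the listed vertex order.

[NVZ]:[NVM] = 2

Assign V = (0, 0), Z = (1, 0), N = (0, 1), C = (2, 3) — the answer is frame-independent, so this choice is without loss of generality.
1. M is the midpoint of ZV ⇒ M = (1/2, 0)
2·[NVZ] = 1, 2·[NVM] = 1/2
[NVZ]:[NVM] = 1:1/2 = 2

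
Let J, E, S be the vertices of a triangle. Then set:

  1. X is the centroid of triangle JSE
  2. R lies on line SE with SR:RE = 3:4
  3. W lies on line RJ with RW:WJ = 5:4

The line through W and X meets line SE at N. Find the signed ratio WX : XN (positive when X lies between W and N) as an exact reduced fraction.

Set J = (0, 0), E = (1, 0), S = (0, 1); any affine frame gives the same invariant.
1. X is the centroid of triangle JSE ⇒ X = (1/3, 1/3)
2. R lies on line SE with SR:RE = 3:4 ⇒ R = (3/7, 4/7)
3. W lies on line RJ with RW:WJ = 5:4 ⇒ W = (4/21, 16/63)
line WX meets SE at N = (23/42, 19/42)
X = W + t·(N−W) with t = 2/5, so WX:XN = 2/5:3/5

WX:XN = 2/3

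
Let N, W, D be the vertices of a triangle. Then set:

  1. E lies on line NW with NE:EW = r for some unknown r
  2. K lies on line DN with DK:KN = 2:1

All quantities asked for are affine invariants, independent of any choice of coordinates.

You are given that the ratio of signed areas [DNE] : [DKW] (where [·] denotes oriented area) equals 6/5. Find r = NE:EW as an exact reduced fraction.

r = 4

Assign N = (0, 0), W = (1, 0), D = (0, 1) — the answer is frame-independent, so this choice is without loss of generality.
1. With NE:EW = r, write λ = r/(r+1) so E = N + λ·(W−N); E is affine-linear in λ
2. K lies on line DN with DK:KN = 2:1 ⇒ K = (0, 1/3)
Every point depending on E is an affine combination of E and λ-independent points, so each such coordinate is linear in λ; the λ² term in each signed area is a multiple of (W−N)×(W−N) = 0, so 2·[DNE] and 2·[DKW] are each linear in λ. Evaluating at λ=0 and λ=1:
  2·[DNE] = λ,   2·[DKW] = 2/3
So [DNE]:[DKW] = (λ) / (2/3). Setting this equal to 6/5:
  λ = 6/5·(2/3)  ⇒  λ = 4/5
Then r = λ/(1−λ) = (4/5)/(1/5) = 4. Check: with r = 4, E = (4/5, 0) and [DNE]:[DKW] = 6/5 as required.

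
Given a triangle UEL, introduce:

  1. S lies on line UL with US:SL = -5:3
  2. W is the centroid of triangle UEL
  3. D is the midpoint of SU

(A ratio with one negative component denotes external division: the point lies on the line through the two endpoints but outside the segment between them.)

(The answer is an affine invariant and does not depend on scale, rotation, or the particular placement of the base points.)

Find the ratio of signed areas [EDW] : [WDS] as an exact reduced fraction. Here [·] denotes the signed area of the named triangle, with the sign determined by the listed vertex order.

[EDW]:[WDS] = -6/5

Choose coordinates U = (0, 0), E = (1, 0), L = (0, 1).
1. S lies on line UL with US:SL = -5:3 ⇒ S = (0, 5/2)
2. W is the centroid of triangle UEL ⇒ W = (1/3, 1/3)
3. D is the midpoint of SU ⇒ D = (0, 5/4)
2·[EDW] = 1/2, 2·[WDS] = -5/12
[EDW]:[WDS] = 1/2:-5/12 = -6/5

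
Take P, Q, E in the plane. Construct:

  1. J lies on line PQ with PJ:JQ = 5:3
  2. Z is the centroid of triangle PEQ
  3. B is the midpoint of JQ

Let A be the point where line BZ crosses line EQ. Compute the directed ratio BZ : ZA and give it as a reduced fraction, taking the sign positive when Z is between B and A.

BZ:ZA = -7/16

Choose coordinates P = (0, 0), Q = (1, 0), E = (0, 1).
1. J lies on line PQ with PJ:JQ = 5:3 ⇒ J = (5/8, 0)
2. Z is the centroid of triangle PEQ ⇒ Z = (1/3, 1/3)
3. B is the midpoint of JQ ⇒ B = (13/16, 0)
line BZ meets EQ at A = (10/7, -3/7)
Z = B + t·(A−B) with t = -7/9, so BZ:ZA = -7/9:16/9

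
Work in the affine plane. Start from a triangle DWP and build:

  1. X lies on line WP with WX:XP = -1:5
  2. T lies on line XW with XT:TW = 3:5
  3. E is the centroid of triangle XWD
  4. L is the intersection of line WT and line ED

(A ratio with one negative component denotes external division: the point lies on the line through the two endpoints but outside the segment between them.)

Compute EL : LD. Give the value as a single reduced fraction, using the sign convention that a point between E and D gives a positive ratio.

Set D = (0, 0), W = (1, 0), P = (0, 1); any affine frame gives the same invariant.
1. X lies on line WP with WX:XP = -1:5 ⇒ X = (5/4, -1/4)
2. T lies on line XW with XT:TW = 3:5 ⇒ T = (37/32, -5/32)
3. E is the centroid of triangle XWD ⇒ E = (3/4, -1/12)
4. L is the intersection of line WT and line ED ⇒ L = (9/8, -1/8)
L = E + t·(D−E) with t = -1/2, so EL:LD = t:(1−t) = -1/2:3/2

EL:LD = -1/3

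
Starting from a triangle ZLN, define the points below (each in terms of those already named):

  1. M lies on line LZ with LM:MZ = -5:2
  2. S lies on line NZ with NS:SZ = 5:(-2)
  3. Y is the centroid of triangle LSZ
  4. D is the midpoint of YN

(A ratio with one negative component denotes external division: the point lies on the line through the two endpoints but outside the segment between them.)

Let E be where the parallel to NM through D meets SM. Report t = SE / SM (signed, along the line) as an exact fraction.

Choose coordinates Z = (0, 0), L = (1, 0), N = (0, 1).
1. M lies on line LZ with LM:MZ = -5:2 ⇒ M = (-2/3, 0)
2. S lies on line NZ with NS:SZ = 5:(-2) ⇒ S = (0, -2/3)
3. Y is the centroid of triangle LSZ ⇒ Y = (1/3, -2/9)
4. D is the midpoint of YN ⇒ D = (1/6, 7/18)
through D parallel to NM: direction (-2/3, -1); meets SM at E = (-29/90, -31/90)
E = S + t·(M−S) with t = 29/60

t = 29/60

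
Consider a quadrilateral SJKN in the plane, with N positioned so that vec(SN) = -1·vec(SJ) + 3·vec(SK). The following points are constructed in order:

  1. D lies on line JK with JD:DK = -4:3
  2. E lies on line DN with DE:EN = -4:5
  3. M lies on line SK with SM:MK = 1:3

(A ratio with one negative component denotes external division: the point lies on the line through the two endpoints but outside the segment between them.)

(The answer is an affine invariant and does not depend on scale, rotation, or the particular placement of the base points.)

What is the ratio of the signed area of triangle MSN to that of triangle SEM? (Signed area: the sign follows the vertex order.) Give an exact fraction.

Set S = (0, 0), J = (1, 0), K = (0, 1), N = (-1, 3); any affine frame gives the same invariant.
1. D lies on line JK with JD:DK = -4:3 ⇒ D = (-3, 4)
2. E lies on line DN with DE:EN = -4:5 ⇒ E = (-11, 8)
3. M lies on line SK with SM:MK = 1:3 ⇒ M = (0, 1/4)
2·[MSN] = -1/4, 2·[SEM] = -11/4
[MSN]:[SEM] = -1/4:-11/4 = 1/11

[MSN]:[SEM] = 1/11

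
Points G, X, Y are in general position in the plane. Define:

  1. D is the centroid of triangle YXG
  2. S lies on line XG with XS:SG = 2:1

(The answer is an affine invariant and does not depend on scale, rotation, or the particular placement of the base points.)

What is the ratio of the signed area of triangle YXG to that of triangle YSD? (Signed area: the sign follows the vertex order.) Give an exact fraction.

[YXG]:[YSD] = -9

Choose coordinates G = (0, 0), X = (1, 0), Y = (0, 1).
1. D is the centroid of triangle YXG ⇒ D = (1/3, 1/3)
2. S lies on line XG with XS:SG = 2:1 ⇒ S = (1/3, 0)
2·[YXG] = -1, 2·[YSD] = 1/9
[YXG]:[YSD] = -1:1/9 = -9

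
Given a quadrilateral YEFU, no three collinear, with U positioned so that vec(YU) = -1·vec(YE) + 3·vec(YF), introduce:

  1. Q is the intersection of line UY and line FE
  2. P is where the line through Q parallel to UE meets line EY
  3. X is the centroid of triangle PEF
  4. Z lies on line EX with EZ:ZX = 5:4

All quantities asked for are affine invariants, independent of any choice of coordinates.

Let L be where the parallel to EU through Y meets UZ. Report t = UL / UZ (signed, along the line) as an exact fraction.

t = 162/25

Work in coordinates with Y = (0, 0), E = (1, 0), F = (0, 1), U = (-1, 3).
1. Q is the intersection of line UY and line FE ⇒ Q = (-1/2, 3/2)
2. P is where the line through Q parallel to UE meets line EY ⇒ P = (1/2, 0)
3. X is the centroid of triangle PEF ⇒ X = (1/2, 1/3)
4. Z lies on line EX with EZ:ZX = 5:4 ⇒ Z = (13/18, 5/27)
through Y parallel to EU: direction (-2, 3); meets UZ at L = (254/25, -381/25)
L = U + t·(Z−U) with t = 162/25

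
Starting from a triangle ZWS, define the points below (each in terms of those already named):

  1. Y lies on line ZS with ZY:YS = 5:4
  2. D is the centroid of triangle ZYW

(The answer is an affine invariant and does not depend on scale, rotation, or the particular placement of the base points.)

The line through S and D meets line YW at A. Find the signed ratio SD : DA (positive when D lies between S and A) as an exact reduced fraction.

SD:DA = -17/5

Assign Z = (0, 0), W = (1, 0), S = (0, 1) — the answer is frame-independent, so this choice is without loss of generality.
1. Y lies on line ZS with ZY:YS = 5:4 ⇒ Y = (0, 5/9)
2. D is the centroid of triangle ZYW ⇒ D = (1/3, 5/27)
line SD meets YW at A = (4/17, 65/153)
D = S + t·(A−S) with t = 17/12, so SD:DA = 17/12:-5/12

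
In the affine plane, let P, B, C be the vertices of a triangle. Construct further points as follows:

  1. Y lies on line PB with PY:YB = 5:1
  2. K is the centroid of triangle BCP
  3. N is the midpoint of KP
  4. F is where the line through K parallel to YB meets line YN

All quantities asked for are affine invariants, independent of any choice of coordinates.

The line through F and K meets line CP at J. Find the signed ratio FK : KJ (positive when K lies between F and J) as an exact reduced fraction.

FK:KJ = -5/2

Assign P = (0, 0), B = (1, 0), C = (0, 1) — the answer is frame-independent, so this choice is without loss of generality.
1. Y lies on line PB with PY:YB = 5:1 ⇒ Y = (5/6, 0)
2. K is the centroid of triangle BCP ⇒ K = (1/3, 1/3)
3. N is the midpoint of KP ⇒ N = (1/6, 1/6)
4. F is where the line through K parallel to YB meets line YN ⇒ F = (-1/2, 1/3)
line FK meets CP at J = (0, 1/3)
K = F + t·(J−F) with t = 5/3, so FK:KJ = 5/3:-2/3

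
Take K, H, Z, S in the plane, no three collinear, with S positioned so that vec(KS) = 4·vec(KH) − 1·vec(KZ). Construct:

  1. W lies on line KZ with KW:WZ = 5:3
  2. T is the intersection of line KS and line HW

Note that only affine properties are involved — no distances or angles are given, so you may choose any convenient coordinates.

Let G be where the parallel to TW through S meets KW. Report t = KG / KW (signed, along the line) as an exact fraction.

Assign K = (0, 0), H = (1, 0), Z = (0, 1), S = (4, -1) — the answer is frame-independent, so this choice is without loss of generality.
1. W lies on line KZ with KW:WZ = 5:3 ⇒ W = (0, 5/8)
2. T is the intersection of line KS and line HW ⇒ T = (5/3, -5/12)
through S parallel to TW: direction (-5/3, 25/24); meets KW at G = (0, 3/2)
G = K + t·(W−K) with t = 12/5

t = 12/5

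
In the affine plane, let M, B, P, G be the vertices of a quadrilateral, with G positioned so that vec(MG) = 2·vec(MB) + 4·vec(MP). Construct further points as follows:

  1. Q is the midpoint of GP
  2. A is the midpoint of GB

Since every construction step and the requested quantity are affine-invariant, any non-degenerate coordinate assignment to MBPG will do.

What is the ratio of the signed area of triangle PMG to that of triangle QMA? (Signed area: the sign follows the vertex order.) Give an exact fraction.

Assign M = (0, 0), B = (1, 0), P = (0, 1), G = (2, 4) — the answer is frame-independent, so this choice is without loss of generality.
1. Q is the midpoint of GP ⇒ Q = (1, 5/2)
2. A is the midpoint of GB ⇒ A = (3/2, 2)
2·[PMG] = 2, 2·[QMA] = 7/4
[PMG]:[QMA] = 2:7/4 = 8/7

[PMG]:[QMA] = 8/7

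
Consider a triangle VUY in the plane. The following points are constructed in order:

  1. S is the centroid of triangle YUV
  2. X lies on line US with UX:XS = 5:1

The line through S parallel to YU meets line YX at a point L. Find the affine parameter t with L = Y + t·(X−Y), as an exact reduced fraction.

Set V = (0, 0), U = (1, 0), Y = (0, 1); any affine frame gives the same invariant.
1. S is the centroid of triangle YUV ⇒ S = (1/3, 1/3)
2. X lies on line US with UX:XS = 5:1 ⇒ X = (4/9, 5/18)
through S parallel to YU: direction (1, -1); meets YX at L = (8/15, 2/15)
L = Y + t·(X−Y) with t = 6/5

t = 6/5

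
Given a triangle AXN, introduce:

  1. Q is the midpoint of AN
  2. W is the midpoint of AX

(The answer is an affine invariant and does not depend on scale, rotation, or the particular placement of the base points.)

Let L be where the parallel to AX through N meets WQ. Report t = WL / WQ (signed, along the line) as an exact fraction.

Choose coordinates A = (0, 0), X = (1, 0), N = (0, 1).
1. Q is the midpoint of AN ⇒ Q = (0, 1/2)
2. W is the midpoint of AX ⇒ W = (1/2, 0)
through N parallel to AX: direction (1, 0); meets WQ at L = (-1/2, 1)
L = W + t·(Q−W) with t = 2

t = 2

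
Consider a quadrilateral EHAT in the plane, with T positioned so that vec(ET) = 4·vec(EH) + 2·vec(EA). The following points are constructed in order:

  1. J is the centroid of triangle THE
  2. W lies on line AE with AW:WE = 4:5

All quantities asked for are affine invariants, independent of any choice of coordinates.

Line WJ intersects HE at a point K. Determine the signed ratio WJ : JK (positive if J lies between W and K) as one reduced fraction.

WJ:JK = -1/6

Choose coordinates E = (0, 0), H = (1, 0), A = (0, 1), T = (4, 2).
1. J is the centroid of triangle THE ⇒ J = (5/3, 2/3)
2. W lies on line AE with AW:WE = 4:5 ⇒ W = (0, 5/9)
line WJ meets HE at K = (-25/3, 0)
J = W + t·(K−W) with t = -1/5, so WJ:JK = -1/5:6/5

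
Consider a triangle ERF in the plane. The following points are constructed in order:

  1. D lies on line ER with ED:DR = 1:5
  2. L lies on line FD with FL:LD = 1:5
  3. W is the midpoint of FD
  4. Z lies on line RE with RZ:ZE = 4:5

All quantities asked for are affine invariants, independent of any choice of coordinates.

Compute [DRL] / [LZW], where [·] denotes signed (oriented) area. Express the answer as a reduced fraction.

Choose coordinates E = (0, 0), R = (1, 0), F = (0, 1).
1. D lies on line ER with ED:DR = 1:5 ⇒ D = (1/6, 0)
2. L lies on line FD with FL:LD = 1:5 ⇒ L = (1/36, 5/6)
3. W is the midpoint of FD ⇒ W = (1/12, 1/2)
4. Z lies on line RE with RZ:ZE = 4:5 ⇒ Z = (5/9, 0)
2·[DRL] = 25/36, 2·[LZW] = -7/54
[DRL]:[LZW] = 25/36:-7/54 = -75/14

[DRL]:[LZW] = -75/14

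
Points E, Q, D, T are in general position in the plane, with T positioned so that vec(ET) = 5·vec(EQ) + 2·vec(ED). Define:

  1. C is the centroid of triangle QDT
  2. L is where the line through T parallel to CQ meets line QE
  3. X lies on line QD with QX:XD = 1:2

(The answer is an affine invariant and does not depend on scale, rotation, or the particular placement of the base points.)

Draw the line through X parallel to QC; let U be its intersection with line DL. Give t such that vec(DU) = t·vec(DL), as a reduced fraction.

Assign E = (0, 0), Q = (1, 0), D = (0, 1), T = (5, 2) — the answer is frame-independent, so this choice is without loss of generality.
1. C is the centroid of triangle QDT ⇒ C = (2, 1)
2. L is where the line through T parallel to CQ meets line QE ⇒ L = (3, 0)
3. X lies on line QD with QX:XD = 1:2 ⇒ X = (2/3, 1/3)
through X parallel to QC: direction (1, 1); meets DL at U = (1, 2/3)
U = D + t·(L−D) with t = 1/3

t = 1/3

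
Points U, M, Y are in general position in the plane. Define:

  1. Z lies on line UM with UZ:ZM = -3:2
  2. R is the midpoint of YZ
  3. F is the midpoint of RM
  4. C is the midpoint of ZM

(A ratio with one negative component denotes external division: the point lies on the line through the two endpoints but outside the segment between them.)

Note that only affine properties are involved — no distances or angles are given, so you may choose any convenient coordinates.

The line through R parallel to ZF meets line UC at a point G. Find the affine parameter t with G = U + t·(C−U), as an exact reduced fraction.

t = 5/2

Assign U = (0, 0), M = (1, 0), Y = (0, 1) — the answer is frame-independent, so this choice is without loss of generality.
1. Z lies on line UM with UZ:ZM = -3:2 ⇒ Z = (3, 0)
2. R is the midpoint of YZ ⇒ R = (3/2, 1/2)
3. F is the midpoint of RM ⇒ F = (5/4, 1/4)
4. C is the midpoint of ZM ⇒ C = (2, 0)
through R parallel to ZF: direction (-7/4, 1/4); meets UC at G = (5, 0)
G = U + t·(C−U) with t = 5/2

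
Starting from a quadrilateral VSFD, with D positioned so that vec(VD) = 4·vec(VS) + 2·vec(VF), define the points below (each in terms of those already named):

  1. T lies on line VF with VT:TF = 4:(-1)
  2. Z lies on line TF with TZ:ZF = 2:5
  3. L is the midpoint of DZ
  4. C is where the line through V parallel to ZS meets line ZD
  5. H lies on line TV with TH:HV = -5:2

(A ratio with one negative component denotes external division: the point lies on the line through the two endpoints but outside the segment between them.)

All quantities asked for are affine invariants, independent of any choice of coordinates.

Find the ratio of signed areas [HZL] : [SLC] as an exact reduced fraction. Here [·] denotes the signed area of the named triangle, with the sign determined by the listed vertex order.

[HZL]:[SLC] = -134/129

Work in coordinates with V = (0, 0), S = (1, 0), F = (0, 1), D = (4, 2).
1. T lies on line VF with VT:TF = 4:(-1) ⇒ T = (0, 4/3)
2. Z lies on line TF with TZ:ZF = 2:5 ⇒ Z = (0, 26/21)
3. L is the midpoint of DZ ⇒ L = (2, 34/21)
4. C is where the line through V parallel to ZS meets line ZD ⇒ C = (-13/15, 338/315)
5. H lies on line TV with TH:HV = -5:2 ⇒ H = (0, -8/9)
2·[HZL] = -268/63, 2·[SLC] = 86/21
[HZL]:[SLC] = -268/63:86/21 = -134/129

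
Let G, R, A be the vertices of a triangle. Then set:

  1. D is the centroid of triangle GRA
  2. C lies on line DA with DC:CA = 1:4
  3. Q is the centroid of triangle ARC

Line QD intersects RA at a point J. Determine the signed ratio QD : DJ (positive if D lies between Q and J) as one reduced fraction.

QD:DJ = -11/15

Assign G = (0, 0), R = (1, 0), A = (0, 1) — the answer is frame-independent, so this choice is without loss of generality.
1. D is the centroid of triangle GRA ⇒ D = (1/3, 1/3)
2. C lies on line DA with DC:CA = 1:4 ⇒ C = (4/15, 7/15)
3. Q is the centroid of triangle ARC ⇒ Q = (19/45, 22/45)
line QD meets RA at J = (5/11, 6/11)
D = Q + t·(J−Q) with t = -11/4, so QD:DJ = -11/4:15/4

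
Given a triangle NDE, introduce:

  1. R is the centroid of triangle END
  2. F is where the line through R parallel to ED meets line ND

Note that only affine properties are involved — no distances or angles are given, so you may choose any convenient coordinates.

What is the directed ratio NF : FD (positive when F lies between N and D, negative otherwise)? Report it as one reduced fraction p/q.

Work in coordinates with N = (0, 0), D = (1, 0), E = (0, 1).
1. R is the centroid of triangle END ⇒ R = (1/3, 1/3)
2. F is where the line through R parallel to ED meets line ND ⇒ F = (2/3, 0)
F = N + t·(D−N) with t = 2/3, so NF:FD = t:(1−t) = 2/3:1/3

NF:FD = 2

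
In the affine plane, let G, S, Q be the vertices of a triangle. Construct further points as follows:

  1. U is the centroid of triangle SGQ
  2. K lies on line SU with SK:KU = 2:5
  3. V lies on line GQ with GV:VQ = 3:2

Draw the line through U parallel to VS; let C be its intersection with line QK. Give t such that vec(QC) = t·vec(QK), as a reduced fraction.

Choose coordinates G = (0, 0), S = (1, 0), Q = (0, 1).
1. U is the centroid of triangle SGQ ⇒ U = (1/3, 1/3)
2. K lies on line SU with SK:KU = 2:5 ⇒ K = (17/21, 2/21)
3. V lies on line GQ with GV:VQ = 3:2 ⇒ V = (0, 3/5)
through U parallel to VS: direction (1, -3/5); meets QK at C = (119/132, -1/132)
C = Q + t·(K−Q) with t = 49/44

t = 49/44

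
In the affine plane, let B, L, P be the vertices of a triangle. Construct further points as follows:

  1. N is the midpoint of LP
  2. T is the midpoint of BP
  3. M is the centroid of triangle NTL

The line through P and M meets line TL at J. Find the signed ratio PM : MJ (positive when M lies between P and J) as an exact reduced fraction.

PM:MJ = 5

Assign B = (0, 0), L = (1, 0), P = (0, 1) — the answer is frame-independent, so this choice is without loss of generality.
1. N is the midpoint of LP ⇒ N = (1/2, 1/2)
2. T is the midpoint of BP ⇒ T = (0, 1/2)
3. M is the centroid of triangle NTL ⇒ M = (1/2, 1/3)
line PM meets TL at J = (3/5, 1/5)
M = P + t·(J−P) with t = 5/6, so PM:MJ = 5/6:1/6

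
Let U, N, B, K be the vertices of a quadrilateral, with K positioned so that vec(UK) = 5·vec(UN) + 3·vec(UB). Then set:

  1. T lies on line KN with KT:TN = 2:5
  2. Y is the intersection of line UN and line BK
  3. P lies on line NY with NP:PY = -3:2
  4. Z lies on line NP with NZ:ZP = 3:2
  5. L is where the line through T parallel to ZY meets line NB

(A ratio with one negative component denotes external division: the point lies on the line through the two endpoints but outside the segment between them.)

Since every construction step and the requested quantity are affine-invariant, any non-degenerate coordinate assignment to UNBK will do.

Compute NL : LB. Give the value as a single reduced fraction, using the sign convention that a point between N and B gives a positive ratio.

NL:LB = -15/8

Choose coordinates U = (0, 0), N = (1, 0), B = (0, 1), K = (5, 3).
1. T lies on line KN with KT:TN = 2:5 ⇒ T = (27/7, 15/7)
2. Y is the intersection of line UN and line BK ⇒ Y = (-5/2, 0)
3. P lies on line NY with NP:PY = -3:2 ⇒ P = (-19/2, 0)
4. Z lies on line NP with NZ:ZP = 3:2 ⇒ Z = (-53/10, 0)
5. L is where the line through T parallel to ZY meets line NB ⇒ L = (-8/7, 15/7)
L = N + t·(B−N) with t = 15/7, so NL:LB = t:(1−t) = 15/7:-8/7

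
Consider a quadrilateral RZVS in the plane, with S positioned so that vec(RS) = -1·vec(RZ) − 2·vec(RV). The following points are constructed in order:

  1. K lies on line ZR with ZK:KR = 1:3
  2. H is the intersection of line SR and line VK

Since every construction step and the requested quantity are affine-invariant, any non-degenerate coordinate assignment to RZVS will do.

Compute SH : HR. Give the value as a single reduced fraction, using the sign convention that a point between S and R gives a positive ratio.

Work in coordinates with R = (0, 0), Z = (1, 0), V = (0, 1), S = (-1, -2).
1. K lies on line ZR with ZK:KR = 1:3 ⇒ K = (3/4, 0)
2. H is the intersection of line SR and line VK ⇒ H = (3/10, 3/5)
H = S + t·(R−S) with t = 13/10, so SH:HR = t:(1−t) = 13/10:-3/10

SH:HR = -13/3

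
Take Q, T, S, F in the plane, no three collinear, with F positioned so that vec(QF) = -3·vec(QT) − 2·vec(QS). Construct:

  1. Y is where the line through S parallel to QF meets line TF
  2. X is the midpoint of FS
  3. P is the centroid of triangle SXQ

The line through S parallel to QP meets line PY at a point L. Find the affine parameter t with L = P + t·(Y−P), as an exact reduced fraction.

t = -1/8

Work in coordinates with Q = (0, 0), T = (1, 0), S = (0, 1), F = (-3, -2).
1. Y is where the line through S parallel to QF meets line TF ⇒ Y = (-9, -5)
2. X is the midpoint of FS ⇒ X = (-3/2, -1/2)
3. P is the centroid of triangle SXQ ⇒ P = (-1/2, 1/6)
through S parallel to QP: direction (-1/2, 1/6); meets PY at L = (9/16, 13/16)
L = P + t·(Y−P) with t = -1/8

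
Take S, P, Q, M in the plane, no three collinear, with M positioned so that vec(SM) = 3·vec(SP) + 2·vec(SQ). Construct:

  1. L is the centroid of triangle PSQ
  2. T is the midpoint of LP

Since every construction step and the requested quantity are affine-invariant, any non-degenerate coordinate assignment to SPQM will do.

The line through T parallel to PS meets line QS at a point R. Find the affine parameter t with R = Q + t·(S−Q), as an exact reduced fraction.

t = 5/6

Choose coordinates S = (0, 0), P = (1, 0), Q = (0, 1), M = (3, 2).
1. L is the centroid of triangle PSQ ⇒ L = (1/3, 1/3)
2. T is the midpoint of LP ⇒ T = (2/3, 1/6)
through T parallel to PS: direction (-1, 0); meets QS at R = (0, 1/6)
R = Q + t·(S−Q) with t = 5/6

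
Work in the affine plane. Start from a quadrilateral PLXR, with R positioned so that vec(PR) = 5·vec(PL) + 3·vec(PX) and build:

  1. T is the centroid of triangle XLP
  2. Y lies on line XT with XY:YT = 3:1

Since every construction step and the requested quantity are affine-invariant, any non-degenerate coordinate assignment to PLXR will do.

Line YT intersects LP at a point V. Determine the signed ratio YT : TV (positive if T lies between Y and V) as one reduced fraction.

Set P = (0, 0), L = (1, 0), X = (0, 1), R = (5, 3); any affine frame gives the same invariant.
1. T is the centroid of triangle XLP ⇒ T = (1/3, 1/3)
2. Y lies on line XT with XY:YT = 3:1 ⇒ Y = (1/4, 1/2)
line YT meets LP at V = (1/2, 0)
T = Y + t·(V−Y) with t = 1/3, so YT:TV = 1/3:2/3

YT:TV = 1/2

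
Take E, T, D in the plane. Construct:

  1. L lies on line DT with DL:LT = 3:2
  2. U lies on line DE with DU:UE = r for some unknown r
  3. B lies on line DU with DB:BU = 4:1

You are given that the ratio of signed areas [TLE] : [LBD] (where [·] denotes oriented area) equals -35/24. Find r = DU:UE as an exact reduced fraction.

r = 4/3

Choose coordinates E = (0, 0), T = (1, 0), D = (0, 1).
1. L lies on line DT with DL:LT = 3:2 ⇒ L = (3/5, 2/5)
2. With DU:UE = r, write λ = r/(r+1) so U = D + λ·(E−D); U is affine-linear in λ
3. B lies on line DU with DB:BU = 4:1 ⇒ B is an affine combination of earlier points and hence also affine-linear in λ
Every point depending on U is an affine combination of U and λ-independent points, so each such coordinate is linear in λ; the λ² term in each signed area is a multiple of (E−D)×(E−D) = 0, so 2·[TLE] and 2·[LBD] are each linear in λ. Evaluating at λ=0 and λ=1:
  2·[TLE] = 2/5,   2·[LBD] = -12/25·λ
So [TLE]:[LBD] = (2/5) / (-12/25·λ). Setting this equal to -35/24:
  2/5 = -35/24·(-12/25·λ)  ⇒  λ = 4/7
Then r = λ/(1−λ) = (4/7)/(3/7) = 4/3. Check: with r = 4/3, U = (0, 3/7) and [TLE]:[LBD] = -35/24 as required.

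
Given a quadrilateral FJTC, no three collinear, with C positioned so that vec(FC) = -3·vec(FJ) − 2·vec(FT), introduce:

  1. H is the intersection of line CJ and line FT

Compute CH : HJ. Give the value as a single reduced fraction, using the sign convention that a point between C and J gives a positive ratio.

Set F = (0, 0), J = (1, 0), T = (0, 1), C = (-3, -2); any affine frame gives the same invariant.
1. H is the intersection of line CJ and line FT ⇒ H = (0, -1/2)
H = C + t·(J−C) with t = 3/4, so CH:HJ = t:(1−t) = 3/4:1/4

CH:HJ = 3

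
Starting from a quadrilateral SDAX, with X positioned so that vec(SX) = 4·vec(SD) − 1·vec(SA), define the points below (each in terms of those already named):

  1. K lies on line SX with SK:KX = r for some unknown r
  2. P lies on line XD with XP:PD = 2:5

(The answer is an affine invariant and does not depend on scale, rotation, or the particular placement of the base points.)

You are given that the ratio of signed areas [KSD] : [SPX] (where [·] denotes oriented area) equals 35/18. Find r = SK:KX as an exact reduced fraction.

Work in coordinates with S = (0, 0), D = (1, 0), A = (0, 1), X = (4, -1).
1. With SK:KX = r, write λ = r/(r+1) so K = S + λ·(X−S); K is affine-linear in λ
2. P lies on line XD with XP:PD = 2:5 ⇒ P = (22/7, -5/7)
Every point depending on K is an affine combination of K and λ-independent points, so each such coordinate is linear in λ; the λ² term in each signed area is a multiple of (X−S)×(X−S) = 0, so 2·[KSD] and 2·[SPX] are each linear in λ. Evaluating at λ=0 and λ=1:
  2·[KSD] = −λ,   2·[SPX] = -2/7
So [KSD]:[SPX] = (−λ) / (-2/7). Setting this equal to 35/18:
  −λ = 35/18·(-2/7)  ⇒  λ = 5/9
Then r = λ/(1−λ) = (5/9)/(4/9) = 5/4. Check: with r = 5/4, K = (20/9, -5/9) and [KSD]:[SPX] = 35/18 as required.

r = 5/4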